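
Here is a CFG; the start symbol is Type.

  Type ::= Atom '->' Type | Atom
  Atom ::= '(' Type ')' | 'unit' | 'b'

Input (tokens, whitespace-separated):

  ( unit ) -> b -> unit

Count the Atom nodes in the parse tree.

4

[Type [Atom ( [Type [Atom unit]] )] -> [Type [Atom b] -> [Type [Atom unit]]]]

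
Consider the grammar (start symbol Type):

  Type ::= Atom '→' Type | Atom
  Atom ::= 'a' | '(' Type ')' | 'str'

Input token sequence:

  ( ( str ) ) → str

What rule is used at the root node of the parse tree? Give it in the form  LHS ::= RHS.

Type ::= Atom '→' Type

[Type [Atom ( [Type [Atom ( [Type [Atom str]] )]] )] → [Type [Atom str]]]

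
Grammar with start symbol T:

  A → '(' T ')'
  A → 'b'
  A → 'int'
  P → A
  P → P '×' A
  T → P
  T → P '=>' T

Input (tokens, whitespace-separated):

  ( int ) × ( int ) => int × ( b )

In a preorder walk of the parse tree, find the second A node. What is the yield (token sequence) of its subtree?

[T [P [P [A ( [T [P [A int]]] )]] × [A ( [T [P [A int]]] )]] => [T [P [P [A int]] × [A ( [T [P [A b]]] )]]]]

int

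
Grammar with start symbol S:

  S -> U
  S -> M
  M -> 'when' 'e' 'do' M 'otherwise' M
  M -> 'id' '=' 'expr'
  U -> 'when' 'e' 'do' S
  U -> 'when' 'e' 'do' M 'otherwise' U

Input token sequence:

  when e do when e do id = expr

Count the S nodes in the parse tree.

[S [U when e do [S [U when e do [S [M id = expr]]]]]]

3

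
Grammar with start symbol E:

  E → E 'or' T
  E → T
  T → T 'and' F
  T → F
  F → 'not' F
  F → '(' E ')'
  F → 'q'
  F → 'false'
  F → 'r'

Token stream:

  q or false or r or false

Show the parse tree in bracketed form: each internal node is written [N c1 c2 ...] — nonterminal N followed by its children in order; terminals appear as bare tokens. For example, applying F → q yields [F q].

E
E or T
E or T or T
E or T or T or T
T or T or T or T
F or T or T or T
q or T or T or T
q or F or T or T
q or false or T or T
q or false or F or T
q or false or r or T
q or false or r or F
q or false or r or false

[E [E [E [E [T [F q]]] or [T [F false]]] or [T [F r]]] or [T [F false]]]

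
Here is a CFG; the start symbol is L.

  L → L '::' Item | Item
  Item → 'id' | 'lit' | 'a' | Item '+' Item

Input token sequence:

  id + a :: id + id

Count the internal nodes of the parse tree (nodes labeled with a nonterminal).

8

[L [L [Item [Item id] + [Item a]]] :: [Item [Item id] + [Item id]]]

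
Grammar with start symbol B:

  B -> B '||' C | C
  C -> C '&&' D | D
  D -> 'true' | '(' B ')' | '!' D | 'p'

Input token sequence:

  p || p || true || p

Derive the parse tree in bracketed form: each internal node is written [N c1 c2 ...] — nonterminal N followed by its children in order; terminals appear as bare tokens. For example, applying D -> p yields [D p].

B
B || C
B || C || C
B || C || C || C
C || C || C || C
D || C || C || C
p || C || C || C
p || D || C || C
p || p || C || C
p || p || D || C
p || p || true || C
p || p || true || D
p || p || true || p

[B [B [B [B [C [D p]]] || [C [D p]]] || [C [D true]]] || [C [D p]]]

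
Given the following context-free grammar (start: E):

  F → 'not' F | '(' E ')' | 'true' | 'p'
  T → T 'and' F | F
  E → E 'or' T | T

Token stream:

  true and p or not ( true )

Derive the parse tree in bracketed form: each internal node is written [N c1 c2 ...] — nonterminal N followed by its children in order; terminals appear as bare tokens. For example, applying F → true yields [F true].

E
E or T
T or T
T and F or T
F and F or T
true and F or T
true and p or T
true and p or F
true and p or not F
true and p or not ( E )
true and p or not ( T )
true and p or not ( F )
true and p or not ( true )

[E [E [T [T [F true]] and [F p]]] or [T [F not [F ( [E [T [F true]]] )]]]]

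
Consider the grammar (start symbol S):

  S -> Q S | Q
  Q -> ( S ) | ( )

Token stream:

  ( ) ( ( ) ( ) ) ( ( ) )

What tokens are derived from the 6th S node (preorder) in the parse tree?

( )

[S [Q ( )] [S [Q ( [S [Q ( )] [S [Q ( )]]] )] [S [Q ( [S [Q ( )]] )]]]]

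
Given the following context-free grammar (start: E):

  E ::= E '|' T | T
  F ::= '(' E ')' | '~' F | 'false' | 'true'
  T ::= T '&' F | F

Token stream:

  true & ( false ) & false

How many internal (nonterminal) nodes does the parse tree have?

10

[E [T [T [T [F true]] & [F ( [E [T [F false]]] )]] & [F false]]]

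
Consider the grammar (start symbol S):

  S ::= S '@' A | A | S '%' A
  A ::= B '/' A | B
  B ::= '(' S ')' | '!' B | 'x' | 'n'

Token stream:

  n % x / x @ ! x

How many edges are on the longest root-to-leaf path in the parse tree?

[S [S [S [A [B n]]] % [A [B x] / [A [B x]]]] @ [A [B ! [B x]]]]

5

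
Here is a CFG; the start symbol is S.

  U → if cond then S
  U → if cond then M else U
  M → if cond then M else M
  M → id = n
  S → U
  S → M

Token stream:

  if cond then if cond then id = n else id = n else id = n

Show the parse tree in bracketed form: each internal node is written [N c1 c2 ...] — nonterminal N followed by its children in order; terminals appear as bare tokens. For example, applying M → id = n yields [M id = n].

S
M
if cond then M else M
if cond then if cond then M else M else M
if cond then if cond then id = n else M else M
if cond then if cond then id = n else id = n else M
if cond then if cond then id = n else id = n else id = n

[S [M if cond then [M if cond then [M id = n] else [M id = n]] else [M id = n]]]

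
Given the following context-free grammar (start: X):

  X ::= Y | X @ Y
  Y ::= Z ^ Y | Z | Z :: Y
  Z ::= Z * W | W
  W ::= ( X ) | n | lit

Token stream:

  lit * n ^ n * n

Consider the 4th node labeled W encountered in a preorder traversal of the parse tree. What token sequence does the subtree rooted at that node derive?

[X [Y [Z [Z [W lit]] * [W n]] ^ [Y [Z [Z [W n]] * [W n]]]]]

n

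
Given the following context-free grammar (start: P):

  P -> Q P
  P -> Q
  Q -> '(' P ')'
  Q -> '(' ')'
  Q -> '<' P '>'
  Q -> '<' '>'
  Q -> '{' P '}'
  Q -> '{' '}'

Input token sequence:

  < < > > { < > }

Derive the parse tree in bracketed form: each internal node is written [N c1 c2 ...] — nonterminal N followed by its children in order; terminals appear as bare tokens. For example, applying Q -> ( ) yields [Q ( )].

[P [Q < [P [Q < >]] >] [P [Q { [P [Q < >]] }]]]

P
Q P
< P > P
< Q > P
< < > > P
< < > > Q
< < > > { P }
< < > > { Q }
< < > > { < > }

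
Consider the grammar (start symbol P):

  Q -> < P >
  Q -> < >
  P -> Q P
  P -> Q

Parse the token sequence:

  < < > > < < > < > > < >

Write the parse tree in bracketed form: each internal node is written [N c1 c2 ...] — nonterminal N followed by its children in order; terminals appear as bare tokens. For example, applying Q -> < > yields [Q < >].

[P [Q < [P [Q < >]] >] [P [Q < [P [Q < >] [P [Q < >]]] >] [P [Q < >]]]]

P
Q P
< P > P
< Q > P
< < > > P
< < > > Q P
< < > > < P > P
< < > > < Q P > P
< < > > < < > P > P
< < > > < < > Q > P
< < > > < < > < > > P
< < > > < < > < > > Q
< < > > < < > < > > < >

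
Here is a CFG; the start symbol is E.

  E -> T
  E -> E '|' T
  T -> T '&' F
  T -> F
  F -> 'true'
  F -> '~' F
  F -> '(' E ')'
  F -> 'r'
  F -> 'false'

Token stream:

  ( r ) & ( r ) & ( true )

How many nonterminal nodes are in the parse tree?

16

[E [T [T [T [F ( [E [T [F r]]] )]] & [F ( [E [T [F r]]] )]] & [F ( [E [T [F true]]] )]]]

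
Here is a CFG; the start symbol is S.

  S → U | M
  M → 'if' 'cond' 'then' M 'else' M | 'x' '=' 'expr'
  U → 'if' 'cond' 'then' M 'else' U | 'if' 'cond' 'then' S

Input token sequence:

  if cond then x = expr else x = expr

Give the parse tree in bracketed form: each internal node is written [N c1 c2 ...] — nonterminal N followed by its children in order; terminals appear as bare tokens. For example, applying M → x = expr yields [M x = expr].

S
M
if cond then M else M
if cond then x = expr else M
if cond then x = expr else x = expr

[S [M if cond then [M x = expr] else [M x = expr]]]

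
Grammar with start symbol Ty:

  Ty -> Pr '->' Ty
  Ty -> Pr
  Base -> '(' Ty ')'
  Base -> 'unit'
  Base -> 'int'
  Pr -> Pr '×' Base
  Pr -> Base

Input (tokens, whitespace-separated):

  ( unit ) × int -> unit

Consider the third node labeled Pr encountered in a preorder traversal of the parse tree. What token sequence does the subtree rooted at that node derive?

[Ty [Pr [Pr [Base ( [Ty [Pr [Base unit]]] )]] × [Base int]] -> [Ty [Pr [Base unit]]]]

unit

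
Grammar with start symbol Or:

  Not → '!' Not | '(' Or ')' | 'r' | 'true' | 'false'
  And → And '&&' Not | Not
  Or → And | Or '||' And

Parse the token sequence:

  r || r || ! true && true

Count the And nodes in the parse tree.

4

[Or [Or [Or [And [Not r]]] || [And [Not r]]] || [And [And [Not ! [Not true]]] && [Not true]]]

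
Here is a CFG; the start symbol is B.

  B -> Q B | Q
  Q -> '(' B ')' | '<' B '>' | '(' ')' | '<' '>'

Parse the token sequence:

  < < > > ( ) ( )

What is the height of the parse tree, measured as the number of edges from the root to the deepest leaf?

4

[B [Q < [B [Q < >]] >] [B [Q ( )] [B [Q ( )]]]]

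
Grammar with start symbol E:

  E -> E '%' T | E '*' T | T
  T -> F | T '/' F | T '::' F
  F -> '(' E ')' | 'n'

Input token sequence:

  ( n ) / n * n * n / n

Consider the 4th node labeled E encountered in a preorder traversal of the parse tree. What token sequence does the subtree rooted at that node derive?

n

[E [E [E [T [T [F ( [E [T [F n]]] )]] / [F n]]] * [T [F n]]] * [T [T [F n]] / [F n]]]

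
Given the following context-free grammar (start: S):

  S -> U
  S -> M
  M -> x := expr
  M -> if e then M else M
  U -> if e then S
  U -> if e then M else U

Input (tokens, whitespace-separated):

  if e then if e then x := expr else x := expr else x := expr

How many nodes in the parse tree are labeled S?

1

[S [M if e then [M if e then [M x := expr] else [M x := expr]] else [M x := expr]]]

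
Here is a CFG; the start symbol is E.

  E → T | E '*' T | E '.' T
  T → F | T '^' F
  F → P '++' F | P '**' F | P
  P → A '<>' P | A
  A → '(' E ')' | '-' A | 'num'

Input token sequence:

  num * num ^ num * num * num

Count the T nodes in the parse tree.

[E [E [E [E [T [F [P [A num]]]]] * [T [T [F [P [A num]]]] ^ [F [P [A num]]]]] * [T [F [P [A num]]]]] * [T [F [P [A num]]]]]

5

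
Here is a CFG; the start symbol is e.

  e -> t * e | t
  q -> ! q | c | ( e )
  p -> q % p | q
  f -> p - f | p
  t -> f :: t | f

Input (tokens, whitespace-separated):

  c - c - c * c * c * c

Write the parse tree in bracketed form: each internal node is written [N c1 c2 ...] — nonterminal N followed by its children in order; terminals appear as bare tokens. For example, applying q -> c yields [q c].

[e [t [f [p [q c]] - [f [p [q c]] - [f [p [q c]]]]]] * [e [t [f [p [q c]]]] * [e [t [f [p [q c]]]] * [e [t [f [p [q c]]]]]]]]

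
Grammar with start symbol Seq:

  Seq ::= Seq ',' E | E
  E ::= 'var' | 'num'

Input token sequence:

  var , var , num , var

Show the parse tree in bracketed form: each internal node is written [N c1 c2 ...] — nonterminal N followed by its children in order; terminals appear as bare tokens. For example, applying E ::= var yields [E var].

Seq
Seq , E
Seq , E , E
Seq , E , E , E
E , E , E , E
var , E , E , E
var , var , E , E
var , var , num , E
var , var , num , var

[Seq [Seq [Seq [Seq [E var]] , [E var]] , [E num]] , [E var]]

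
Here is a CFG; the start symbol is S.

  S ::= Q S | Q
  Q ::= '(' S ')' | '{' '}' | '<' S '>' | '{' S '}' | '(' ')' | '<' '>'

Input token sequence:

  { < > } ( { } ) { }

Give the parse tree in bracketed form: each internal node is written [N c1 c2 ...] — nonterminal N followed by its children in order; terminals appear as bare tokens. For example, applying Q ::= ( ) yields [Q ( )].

S
Q S
{ S } S
{ Q } S
{ < > } S
{ < > } Q S
{ < > } ( S ) S
{ < > } ( Q ) S
{ < > } ( { } ) S
{ < > } ( { } ) Q
{ < > } ( { } ) { }

[S [Q { [S [Q < >]] }] [S [Q ( [S [Q { }]] )] [S [Q { }]]]]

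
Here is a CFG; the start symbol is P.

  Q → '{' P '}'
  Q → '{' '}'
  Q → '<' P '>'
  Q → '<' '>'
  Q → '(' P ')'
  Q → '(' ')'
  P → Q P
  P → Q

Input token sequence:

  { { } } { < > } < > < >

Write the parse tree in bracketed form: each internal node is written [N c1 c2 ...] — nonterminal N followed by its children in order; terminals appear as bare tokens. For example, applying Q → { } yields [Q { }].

[P [Q { [P [Q { }]] }] [P [Q { [P [Q < >]] }] [P [Q < >] [P [Q < >]]]]]

P
Q P
{ P } P
{ Q } P
{ { } } P
{ { } } Q P
{ { } } { P } P
{ { } } { Q } P
{ { } } { < > } P
{ { } } { < > } Q P
{ { } } { < > } < > P
{ { } } { < > } < > Q
{ { } } { < > } < > < >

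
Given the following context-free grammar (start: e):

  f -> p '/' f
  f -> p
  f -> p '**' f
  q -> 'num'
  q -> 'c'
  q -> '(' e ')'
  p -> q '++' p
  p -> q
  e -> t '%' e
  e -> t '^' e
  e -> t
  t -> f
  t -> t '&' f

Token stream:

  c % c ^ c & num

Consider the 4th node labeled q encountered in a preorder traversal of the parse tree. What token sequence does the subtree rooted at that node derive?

[e [t [f [p [q c]]]] % [e [t [f [p [q c]]]] ^ [e [t [t [f [p [q c]]]] & [f [p [q num]]]]]]]

num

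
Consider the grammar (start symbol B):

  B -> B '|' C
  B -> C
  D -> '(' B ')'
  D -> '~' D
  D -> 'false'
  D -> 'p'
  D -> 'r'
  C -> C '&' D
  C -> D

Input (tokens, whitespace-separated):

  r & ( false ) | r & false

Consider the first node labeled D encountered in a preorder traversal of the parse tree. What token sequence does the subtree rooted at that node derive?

[B [B [C [C [D r]] & [D ( [B [C [D false]]] )]]] | [C [C [D r]] & [D false]]]

r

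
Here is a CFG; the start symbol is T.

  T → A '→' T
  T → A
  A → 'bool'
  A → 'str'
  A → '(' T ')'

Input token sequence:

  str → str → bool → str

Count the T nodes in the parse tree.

[T [A str] → [T [A str] → [T [A bool] → [T [A str]]]]]

4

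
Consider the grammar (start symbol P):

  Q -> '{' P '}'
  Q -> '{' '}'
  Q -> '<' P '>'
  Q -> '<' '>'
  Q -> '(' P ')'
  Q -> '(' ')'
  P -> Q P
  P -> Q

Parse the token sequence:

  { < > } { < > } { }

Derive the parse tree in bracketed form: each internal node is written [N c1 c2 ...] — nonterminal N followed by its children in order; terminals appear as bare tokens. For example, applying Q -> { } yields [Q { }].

P
Q P
{ P } P
{ Q } P
{ < > } P
{ < > } Q P
{ < > } { P } P
{ < > } { Q } P
{ < > } { < > } P
{ < > } { < > } Q
{ < > } { < > } { }

[P [Q { [P [Q < >]] }] [P [Q { [P [Q < >]] }] [P [Q { }]]]]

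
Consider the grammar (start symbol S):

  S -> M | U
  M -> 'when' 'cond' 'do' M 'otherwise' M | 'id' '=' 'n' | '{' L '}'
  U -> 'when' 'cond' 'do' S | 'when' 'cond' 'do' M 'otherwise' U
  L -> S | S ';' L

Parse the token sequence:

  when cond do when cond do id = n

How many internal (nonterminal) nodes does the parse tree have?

[S [U when cond do [S [U when cond do [S [M id = n]]]]]]

6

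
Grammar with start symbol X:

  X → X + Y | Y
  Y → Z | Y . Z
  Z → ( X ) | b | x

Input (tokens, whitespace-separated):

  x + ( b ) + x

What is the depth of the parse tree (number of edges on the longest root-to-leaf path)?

[X [X [X [Y [Z x]]] + [Y [Z ( [X [Y [Z b]]] )]]] + [Y [Z x]]]

7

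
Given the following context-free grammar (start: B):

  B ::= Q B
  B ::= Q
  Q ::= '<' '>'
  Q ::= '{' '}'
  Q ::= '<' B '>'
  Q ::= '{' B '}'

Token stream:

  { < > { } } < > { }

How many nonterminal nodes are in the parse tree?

[B [Q { [B [Q < >] [B [Q { }]]] }] [B [Q < >] [B [Q { }]]]]

10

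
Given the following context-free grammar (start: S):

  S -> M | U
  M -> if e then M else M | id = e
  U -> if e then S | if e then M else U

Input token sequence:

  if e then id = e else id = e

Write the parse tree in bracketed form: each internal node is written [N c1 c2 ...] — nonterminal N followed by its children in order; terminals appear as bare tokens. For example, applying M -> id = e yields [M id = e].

[S [M if e then [M id = e] else [M id = e]]]

S
M
if e then M else M
if e then id = e else M
if e then id = e else id = e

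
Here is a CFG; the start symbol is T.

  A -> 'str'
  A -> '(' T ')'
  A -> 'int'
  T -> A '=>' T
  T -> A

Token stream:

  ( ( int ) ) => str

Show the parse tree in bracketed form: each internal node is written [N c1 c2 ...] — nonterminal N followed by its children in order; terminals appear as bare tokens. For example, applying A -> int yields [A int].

[T [A ( [T [A ( [T [A int]] )]] )] => [T [A str]]]

T
A => T
( T ) => T
( A ) => T
( ( T ) ) => T
( ( A ) ) => T
( ( int ) ) => T
( ( int ) ) => A
( ( int ) ) => str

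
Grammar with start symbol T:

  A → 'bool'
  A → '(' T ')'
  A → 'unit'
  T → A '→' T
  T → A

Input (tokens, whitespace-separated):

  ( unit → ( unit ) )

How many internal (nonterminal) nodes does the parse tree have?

[T [A ( [T [A unit] → [T [A ( [T [A unit]] )]]] )]]

8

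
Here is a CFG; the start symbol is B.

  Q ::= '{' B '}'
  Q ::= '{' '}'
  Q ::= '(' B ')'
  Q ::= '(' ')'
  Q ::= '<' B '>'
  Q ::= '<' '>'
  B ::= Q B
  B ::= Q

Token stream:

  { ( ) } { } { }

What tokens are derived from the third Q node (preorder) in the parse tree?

[B [Q { [B [Q ( )]] }] [B [Q { }] [B [Q { }]]]]

{ }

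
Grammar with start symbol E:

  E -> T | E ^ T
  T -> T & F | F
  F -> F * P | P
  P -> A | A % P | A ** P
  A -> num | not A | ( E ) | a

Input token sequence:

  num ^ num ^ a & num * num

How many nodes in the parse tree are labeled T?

[E [E [E [T [F [P [A num]]]]] ^ [T [F [P [A num]]]]] ^ [T [T [F [P [A a]]]] & [F [F [P [A num]]] * [P [A num]]]]]

4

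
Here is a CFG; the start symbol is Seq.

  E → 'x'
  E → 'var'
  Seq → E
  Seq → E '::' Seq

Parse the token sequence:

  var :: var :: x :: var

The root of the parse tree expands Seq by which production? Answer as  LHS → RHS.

Seq → E '::' Seq

[Seq [E var] :: [Seq [E var] :: [Seq [E x] :: [Seq [E var]]]]]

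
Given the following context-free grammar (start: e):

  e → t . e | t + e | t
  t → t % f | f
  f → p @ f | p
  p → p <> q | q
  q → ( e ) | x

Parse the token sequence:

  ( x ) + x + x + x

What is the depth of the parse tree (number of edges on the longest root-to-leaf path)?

[e [t [f [p [q ( [e [t [f [p [q x]]]]] )]]]] + [e [t [f [p [q x]]]] + [e [t [f [p [q x]]]] + [e [t [f [p [q x]]]]]]]]

10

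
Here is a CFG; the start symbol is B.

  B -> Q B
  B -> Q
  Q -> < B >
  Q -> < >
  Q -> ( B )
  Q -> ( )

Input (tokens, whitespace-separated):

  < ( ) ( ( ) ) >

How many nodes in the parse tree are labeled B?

4

[B [Q < [B [Q ( )] [B [Q ( [B [Q ( )]] )]]] >]]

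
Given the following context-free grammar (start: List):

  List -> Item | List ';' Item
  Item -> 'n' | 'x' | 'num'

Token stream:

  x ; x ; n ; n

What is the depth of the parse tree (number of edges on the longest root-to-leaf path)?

[List [List [List [List [Item x]] ; [Item x]] ; [Item n]] ; [Item n]]

5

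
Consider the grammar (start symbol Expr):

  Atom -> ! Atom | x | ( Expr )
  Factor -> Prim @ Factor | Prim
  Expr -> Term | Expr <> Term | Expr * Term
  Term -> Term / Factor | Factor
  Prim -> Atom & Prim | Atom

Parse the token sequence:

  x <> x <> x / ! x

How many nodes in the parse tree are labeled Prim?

[Expr [Expr [Expr [Term [Factor [Prim [Atom x]]]]] <> [Term [Factor [Prim [Atom x]]]]] <> [Term [Term [Factor [Prim [Atom x]]]] / [Factor [Prim [Atom ! [Atom x]]]]]]

4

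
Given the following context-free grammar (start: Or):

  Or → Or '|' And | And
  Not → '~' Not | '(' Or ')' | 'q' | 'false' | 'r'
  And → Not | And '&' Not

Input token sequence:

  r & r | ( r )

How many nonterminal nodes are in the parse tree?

11

[Or [Or [And [And [Not r]] & [Not r]]] | [And [Not ( [Or [And [Not r]]] )]]]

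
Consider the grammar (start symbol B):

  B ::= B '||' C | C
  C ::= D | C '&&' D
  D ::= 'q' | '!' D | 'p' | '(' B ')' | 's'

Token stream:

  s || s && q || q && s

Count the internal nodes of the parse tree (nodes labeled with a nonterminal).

[B [B [B [C [D s]]] || [C [C [D s]] && [D q]]] || [C [C [D q]] && [D s]]]

13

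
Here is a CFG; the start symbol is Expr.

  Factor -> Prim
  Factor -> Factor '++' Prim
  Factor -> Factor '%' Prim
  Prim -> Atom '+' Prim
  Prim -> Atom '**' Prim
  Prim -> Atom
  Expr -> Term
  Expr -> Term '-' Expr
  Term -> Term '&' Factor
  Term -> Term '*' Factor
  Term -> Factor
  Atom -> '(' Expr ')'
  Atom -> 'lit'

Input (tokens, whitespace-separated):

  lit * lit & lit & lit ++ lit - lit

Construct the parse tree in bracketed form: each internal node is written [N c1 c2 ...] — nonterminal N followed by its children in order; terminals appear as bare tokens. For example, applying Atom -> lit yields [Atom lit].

[Expr [Term [Term [Term [Term [Factor [Prim [Atom lit]]]] * [Factor [Prim [Atom lit]]]] & [Factor [Prim [Atom lit]]]] & [Factor [Factor [Prim [Atom lit]]] ++ [Prim [Atom lit]]]] - [Expr [Term [Factor [Prim [Atom lit]]]]]]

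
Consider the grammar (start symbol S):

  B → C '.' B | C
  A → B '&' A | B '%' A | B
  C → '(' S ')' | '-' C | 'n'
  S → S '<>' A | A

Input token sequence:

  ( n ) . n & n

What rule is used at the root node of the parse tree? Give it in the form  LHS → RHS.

S → A

[S [A [B [C ( [S [A [B [C n]]]] )] . [B [C n]]] & [A [B [C n]]]]]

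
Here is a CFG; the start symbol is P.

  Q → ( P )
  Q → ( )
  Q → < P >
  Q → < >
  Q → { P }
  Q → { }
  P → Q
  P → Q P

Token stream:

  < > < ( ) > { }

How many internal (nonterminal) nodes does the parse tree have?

8

[P [Q < >] [P [Q < [P [Q ( )]] >] [P [Q { }]]]]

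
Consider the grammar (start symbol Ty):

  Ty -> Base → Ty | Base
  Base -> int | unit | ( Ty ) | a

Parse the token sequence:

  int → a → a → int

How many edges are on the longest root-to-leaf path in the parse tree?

5

[Ty [Base int] → [Ty [Base a] → [Ty [Base a] → [Ty [Base int]]]]]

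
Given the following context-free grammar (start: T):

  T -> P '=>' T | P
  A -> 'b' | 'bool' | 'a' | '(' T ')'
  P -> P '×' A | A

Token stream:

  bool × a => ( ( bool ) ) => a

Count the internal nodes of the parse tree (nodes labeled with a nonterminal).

[T [P [P [A bool]] × [A a]] => [T [P [A ( [T [P [A ( [T [P [A bool]]] )]]] )]] => [T [P [A a]]]]]

17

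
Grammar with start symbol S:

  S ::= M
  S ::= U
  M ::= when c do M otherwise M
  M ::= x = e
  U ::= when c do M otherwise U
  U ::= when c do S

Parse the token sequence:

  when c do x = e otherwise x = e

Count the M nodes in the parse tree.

[S [M when c do [M x = e] otherwise [M x = e]]]

3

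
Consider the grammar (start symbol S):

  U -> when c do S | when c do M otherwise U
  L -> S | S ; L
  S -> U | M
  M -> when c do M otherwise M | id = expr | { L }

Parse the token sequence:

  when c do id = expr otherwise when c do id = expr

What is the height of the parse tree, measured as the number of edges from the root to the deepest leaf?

[S [U when c do [M id = expr] otherwise [U when c do [S [M id = expr]]]]]

5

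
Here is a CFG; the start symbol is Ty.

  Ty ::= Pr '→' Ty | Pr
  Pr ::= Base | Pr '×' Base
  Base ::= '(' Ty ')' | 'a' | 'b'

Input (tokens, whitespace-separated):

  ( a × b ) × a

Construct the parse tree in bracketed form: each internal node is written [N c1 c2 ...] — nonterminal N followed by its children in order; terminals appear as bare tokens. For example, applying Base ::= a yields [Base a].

Ty
Pr
Pr × Base
Base × Base
( Ty ) × Base
( Pr ) × Base
( Pr × Base ) × Base
( Base × Base ) × Base
( a × Base ) × Base
( a × b ) × Base
( a × b ) × a

[Ty [Pr [Pr [Base ( [Ty [Pr [Pr [Base a]] × [Base b]]] )]] × [Base a]]]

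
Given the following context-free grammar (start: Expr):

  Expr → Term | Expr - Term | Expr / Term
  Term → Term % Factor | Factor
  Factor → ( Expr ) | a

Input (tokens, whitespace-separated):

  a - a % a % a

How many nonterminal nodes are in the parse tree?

[Expr [Expr [Term [Factor a]]] - [Term [Term [Term [Factor a]] % [Factor a]] % [Factor a]]]

10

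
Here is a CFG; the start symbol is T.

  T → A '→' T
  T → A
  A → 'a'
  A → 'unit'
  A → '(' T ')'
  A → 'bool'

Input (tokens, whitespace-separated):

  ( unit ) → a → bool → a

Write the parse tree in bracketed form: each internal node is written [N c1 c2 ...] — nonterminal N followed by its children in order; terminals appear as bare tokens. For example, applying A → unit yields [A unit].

[T [A ( [T [A unit]] )] → [T [A a] → [T [A bool] → [T [A a]]]]]

T
A → T
( T ) → T
( A ) → T
( unit ) → T
( unit ) → A → T
( unit ) → a → T
( unit ) → a → A → T
( unit ) → a → bool → T
( unit ) → a → bool → A
( unit ) → a → bool → a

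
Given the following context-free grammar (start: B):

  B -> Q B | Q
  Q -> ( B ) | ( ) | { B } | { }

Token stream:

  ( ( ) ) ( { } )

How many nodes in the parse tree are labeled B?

[B [Q ( [B [Q ( )]] )] [B [Q ( [B [Q { }]] )]]]

4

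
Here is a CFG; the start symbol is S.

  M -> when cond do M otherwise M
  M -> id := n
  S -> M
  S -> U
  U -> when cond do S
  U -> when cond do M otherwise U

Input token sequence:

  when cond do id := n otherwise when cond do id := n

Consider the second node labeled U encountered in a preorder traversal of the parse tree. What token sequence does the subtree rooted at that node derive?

when cond do id := n

[S [U when cond do [M id := n] otherwise [U when cond do [S [M id := n]]]]]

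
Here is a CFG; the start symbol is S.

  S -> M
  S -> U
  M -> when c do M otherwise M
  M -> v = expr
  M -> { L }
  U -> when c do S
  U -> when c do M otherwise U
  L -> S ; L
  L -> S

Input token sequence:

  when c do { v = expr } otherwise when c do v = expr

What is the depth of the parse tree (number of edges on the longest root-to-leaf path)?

6

[S [U when c do [M { [L [S [M v = expr]]] }] otherwise [U when c do [S [M v = expr]]]]]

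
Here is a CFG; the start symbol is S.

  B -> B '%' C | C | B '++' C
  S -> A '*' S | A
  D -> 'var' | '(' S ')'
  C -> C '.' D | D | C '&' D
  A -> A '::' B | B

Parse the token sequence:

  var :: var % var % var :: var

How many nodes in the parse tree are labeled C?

[S [A [A [A [B [C [D var]]]] :: [B [B [B [C [D var]]] % [C [D var]]] % [C [D var]]]] :: [B [C [D var]]]]]

5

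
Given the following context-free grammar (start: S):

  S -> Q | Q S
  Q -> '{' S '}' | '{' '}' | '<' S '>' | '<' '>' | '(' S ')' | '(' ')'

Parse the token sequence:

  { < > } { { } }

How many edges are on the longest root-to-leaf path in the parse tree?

5

[S [Q { [S [Q < >]] }] [S [Q { [S [Q { }]] }]]]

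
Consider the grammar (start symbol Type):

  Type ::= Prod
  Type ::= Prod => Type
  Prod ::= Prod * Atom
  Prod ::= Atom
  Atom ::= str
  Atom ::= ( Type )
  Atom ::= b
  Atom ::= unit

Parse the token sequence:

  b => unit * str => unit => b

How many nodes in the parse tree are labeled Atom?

5

[Type [Prod [Atom b]] => [Type [Prod [Prod [Atom unit]] * [Atom str]] => [Type [Prod [Atom unit]] => [Type [Prod [Atom b]]]]]]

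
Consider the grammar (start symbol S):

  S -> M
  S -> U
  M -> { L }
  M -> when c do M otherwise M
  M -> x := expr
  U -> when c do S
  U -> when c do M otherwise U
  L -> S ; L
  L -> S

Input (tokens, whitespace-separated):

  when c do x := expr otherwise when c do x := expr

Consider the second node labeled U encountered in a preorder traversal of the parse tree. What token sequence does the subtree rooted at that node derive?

[S [U when c do [M x := expr] otherwise [U when c do [S [M x := expr]]]]]

when c do x := expr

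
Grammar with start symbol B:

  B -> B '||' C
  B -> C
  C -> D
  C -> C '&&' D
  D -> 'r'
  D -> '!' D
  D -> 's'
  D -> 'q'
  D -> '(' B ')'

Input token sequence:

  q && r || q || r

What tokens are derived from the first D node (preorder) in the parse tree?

q

[B [B [B [C [C [D q]] && [D r]]] || [C [D q]]] || [C [D r]]]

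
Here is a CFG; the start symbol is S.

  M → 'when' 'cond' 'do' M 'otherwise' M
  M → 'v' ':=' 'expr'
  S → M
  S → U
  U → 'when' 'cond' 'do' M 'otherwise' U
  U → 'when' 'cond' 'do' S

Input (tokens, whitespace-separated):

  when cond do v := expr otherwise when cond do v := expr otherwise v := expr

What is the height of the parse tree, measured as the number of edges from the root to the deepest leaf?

4

[S [M when cond do [M v := expr] otherwise [M when cond do [M v := expr] otherwise [M v := expr]]]]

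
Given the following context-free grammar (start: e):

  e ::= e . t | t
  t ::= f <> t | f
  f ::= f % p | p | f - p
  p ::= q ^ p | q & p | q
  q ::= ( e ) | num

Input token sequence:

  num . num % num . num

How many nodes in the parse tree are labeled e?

[e [e [e [t [f [p [q num]]]]] . [t [f [f [p [q num]]] % [p [q num]]]]] . [t [f [p [q num]]]]]

3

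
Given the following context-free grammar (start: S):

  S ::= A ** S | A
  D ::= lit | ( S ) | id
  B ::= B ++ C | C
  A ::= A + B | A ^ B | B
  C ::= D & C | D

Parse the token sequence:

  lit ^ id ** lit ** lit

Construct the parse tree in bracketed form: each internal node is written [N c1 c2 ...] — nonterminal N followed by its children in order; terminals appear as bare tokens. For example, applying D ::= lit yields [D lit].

[S [A [A [B [C [D lit]]]] ^ [B [C [D id]]]] ** [S [A [B [C [D lit]]]] ** [S [A [B [C [D lit]]]]]]]

S
A ** S
A ^ B ** S
B ^ B ** S
C ^ B ** S
D ^ B ** S
lit ^ B ** S
lit ^ C ** S
lit ^ D ** S
lit ^ id ** S
lit ^ id ** A ** S
lit ^ id ** B ** S
lit ^ id ** C ** S
lit ^ id ** D ** S
lit ^ id ** lit ** S
lit ^ id ** lit ** A
lit ^ id ** lit ** B
lit ^ id ** lit ** C
lit ^ id ** lit ** D
lit ^ id ** lit ** lit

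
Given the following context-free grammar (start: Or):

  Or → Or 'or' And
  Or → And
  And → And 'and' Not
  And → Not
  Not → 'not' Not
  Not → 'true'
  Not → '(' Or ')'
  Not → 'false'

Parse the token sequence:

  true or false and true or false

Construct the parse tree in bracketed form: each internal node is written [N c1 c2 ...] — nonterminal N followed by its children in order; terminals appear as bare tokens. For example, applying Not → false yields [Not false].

Or
Or or And
Or or And or And
And or And or And
Not or And or And
true or And or And
true or And and Not or And
true or Not and Not or And
true or false and Not or And
true or false and true or And
true or false and true or Not
true or false and true or false

[Or [Or [Or [And [Not true]]] or [And [And [Not false]] and [Not true]]] or [And [Not false]]]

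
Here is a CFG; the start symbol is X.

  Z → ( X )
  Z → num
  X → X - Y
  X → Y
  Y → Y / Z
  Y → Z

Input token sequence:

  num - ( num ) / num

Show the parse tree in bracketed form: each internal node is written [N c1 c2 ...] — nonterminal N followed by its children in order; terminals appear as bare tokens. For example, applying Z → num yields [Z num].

X
X - Y
Y - Y
Z - Y
num - Y
num - Y / Z
num - Z / Z
num - ( X ) / Z
num - ( Y ) / Z
num - ( Z ) / Z
num - ( num ) / Z
num - ( num ) / num

[X [X [Y [Z num]]] - [Y [Y [Z ( [X [Y [Z num]]] )]] / [Z num]]]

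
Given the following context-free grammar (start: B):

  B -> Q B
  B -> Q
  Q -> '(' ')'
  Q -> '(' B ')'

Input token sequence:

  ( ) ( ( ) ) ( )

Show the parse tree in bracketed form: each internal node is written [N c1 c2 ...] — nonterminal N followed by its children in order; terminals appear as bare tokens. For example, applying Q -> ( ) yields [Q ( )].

B
Q B
( ) B
( ) Q B
( ) ( B ) B
( ) ( Q ) B
( ) ( ( ) ) B
( ) ( ( ) ) Q
( ) ( ( ) ) ( )

[B [Q ( )] [B [Q ( [B [Q ( )]] )] [B [Q ( )]]]]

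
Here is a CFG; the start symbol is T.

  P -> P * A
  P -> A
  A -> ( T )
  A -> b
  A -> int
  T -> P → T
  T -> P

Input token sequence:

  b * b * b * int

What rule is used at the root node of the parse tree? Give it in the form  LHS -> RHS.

[T [P [P [P [P [A b]] * [A b]] * [A b]] * [A int]]]

T -> P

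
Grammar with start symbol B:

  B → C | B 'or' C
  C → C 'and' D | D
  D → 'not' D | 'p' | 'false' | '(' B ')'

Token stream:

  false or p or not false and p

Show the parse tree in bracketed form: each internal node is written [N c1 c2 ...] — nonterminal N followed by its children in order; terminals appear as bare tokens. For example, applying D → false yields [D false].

B
B or C
B or C or C
C or C or C
D or C or C
false or C or C
false or D or C
false or p or C
false or p or C and D
false or p or D and D
false or p or not D and D
false or p or not false and D
false or p or not false and p

[B [B [B [C [D false]]] or [C [D p]]] or [C [C [D not [D false]]] and [D p]]]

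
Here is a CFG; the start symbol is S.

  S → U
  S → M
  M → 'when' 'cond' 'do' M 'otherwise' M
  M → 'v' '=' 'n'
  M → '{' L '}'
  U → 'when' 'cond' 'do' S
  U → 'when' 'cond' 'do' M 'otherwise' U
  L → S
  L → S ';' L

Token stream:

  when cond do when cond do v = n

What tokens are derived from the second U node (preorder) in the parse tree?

when cond do v = n

[S [U when cond do [S [U when cond do [S [M v = n]]]]]]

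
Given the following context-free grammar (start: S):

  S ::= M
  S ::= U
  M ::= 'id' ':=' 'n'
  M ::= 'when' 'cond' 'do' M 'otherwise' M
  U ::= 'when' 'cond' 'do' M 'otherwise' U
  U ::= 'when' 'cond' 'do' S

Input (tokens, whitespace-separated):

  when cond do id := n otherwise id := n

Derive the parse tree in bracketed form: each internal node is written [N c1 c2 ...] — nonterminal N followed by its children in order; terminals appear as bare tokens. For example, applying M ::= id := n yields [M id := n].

[S [M when cond do [M id := n] otherwise [M id := n]]]

S
M
when cond do M otherwise M
when cond do id := n otherwise M
when cond do id := n otherwise id := n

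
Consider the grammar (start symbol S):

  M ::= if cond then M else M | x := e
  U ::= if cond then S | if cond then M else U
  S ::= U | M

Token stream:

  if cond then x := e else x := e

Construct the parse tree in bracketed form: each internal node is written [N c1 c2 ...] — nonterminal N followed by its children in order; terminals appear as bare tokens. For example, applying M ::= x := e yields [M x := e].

[S [M if cond then [M x := e] else [M x := e]]]

S
M
if cond then M else M
if cond then x := e else M
if cond then x := e else x := e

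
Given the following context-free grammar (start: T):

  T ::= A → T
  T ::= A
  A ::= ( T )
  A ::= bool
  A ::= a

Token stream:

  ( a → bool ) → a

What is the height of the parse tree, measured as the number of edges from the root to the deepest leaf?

[T [A ( [T [A a] → [T [A bool]]] )] → [T [A a]]]

5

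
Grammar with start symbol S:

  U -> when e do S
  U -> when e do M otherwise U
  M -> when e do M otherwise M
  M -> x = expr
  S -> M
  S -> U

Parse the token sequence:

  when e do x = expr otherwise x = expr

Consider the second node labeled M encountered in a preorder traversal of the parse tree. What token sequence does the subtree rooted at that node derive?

[S [M when e do [M x = expr] otherwise [M x = expr]]]

x = expr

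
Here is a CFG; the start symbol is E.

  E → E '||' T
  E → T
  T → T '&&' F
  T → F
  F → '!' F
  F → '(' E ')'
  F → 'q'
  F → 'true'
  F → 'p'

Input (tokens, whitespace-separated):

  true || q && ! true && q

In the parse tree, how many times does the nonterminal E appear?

[E [E [T [F true]]] || [T [T [T [F q]] && [F ! [F true]]] && [F q]]]

2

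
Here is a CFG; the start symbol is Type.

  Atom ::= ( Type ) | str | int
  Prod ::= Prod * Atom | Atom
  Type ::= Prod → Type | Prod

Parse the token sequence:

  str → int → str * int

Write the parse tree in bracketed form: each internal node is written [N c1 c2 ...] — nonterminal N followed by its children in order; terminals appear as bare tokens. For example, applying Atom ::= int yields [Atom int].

Type
Prod → Type
Atom → Type
str → Type
str → Prod → Type
str → Atom → Type
str → int → Type
str → int → Prod
str → int → Prod * Atom
str → int → Atom * Atom
str → int → str * Atom
str → int → str * int

[Type [Prod [Atom str]] → [Type [Prod [Atom int]] → [Type [Prod [Prod [Atom str]] * [Atom int]]]]]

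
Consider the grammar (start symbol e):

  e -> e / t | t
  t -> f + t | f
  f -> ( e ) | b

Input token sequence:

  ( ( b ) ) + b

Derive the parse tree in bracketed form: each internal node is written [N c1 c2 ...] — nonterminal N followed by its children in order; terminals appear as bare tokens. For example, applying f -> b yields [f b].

[e [t [f ( [e [t [f ( [e [t [f b]]] )]]] )] + [t [f b]]]]

e
t
f + t
( e ) + t
( t ) + t
( f ) + t
( ( e ) ) + t
( ( t ) ) + t
( ( f ) ) + t
( ( b ) ) + t
( ( b ) ) + f
( ( b ) ) + b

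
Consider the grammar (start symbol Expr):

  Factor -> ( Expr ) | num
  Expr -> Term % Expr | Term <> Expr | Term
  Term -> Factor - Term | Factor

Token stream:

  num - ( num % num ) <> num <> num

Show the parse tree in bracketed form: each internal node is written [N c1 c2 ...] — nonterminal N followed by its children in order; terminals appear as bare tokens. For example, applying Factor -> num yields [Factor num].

Expr
Term <> Expr
Factor - Term <> Expr
num - Term <> Expr
num - Factor <> Expr
num - ( Expr ) <> Expr
num - ( Term % Expr ) <> Expr
num - ( Factor % Expr ) <> Expr
num - ( num % Expr ) <> Expr
num - ( num % Term ) <> Expr
num - ( num % Factor ) <> Expr
num - ( num % num ) <> Expr
num - ( num % num ) <> Term <> Expr
num - ( num % num ) <> Factor <> Expr
num - ( num % num ) <> num <> Expr
num - ( num % num ) <> num <> Term
num - ( num % num ) <> num <> Factor
num - ( num % num ) <> num <> num

[Expr [Term [Factor num] - [Term [Factor ( [Expr [Term [Factor num]] % [Expr [Term [Factor num]]]] )]]] <> [Expr [Term [Factor num]] <> [Expr [Term [Factor num]]]]]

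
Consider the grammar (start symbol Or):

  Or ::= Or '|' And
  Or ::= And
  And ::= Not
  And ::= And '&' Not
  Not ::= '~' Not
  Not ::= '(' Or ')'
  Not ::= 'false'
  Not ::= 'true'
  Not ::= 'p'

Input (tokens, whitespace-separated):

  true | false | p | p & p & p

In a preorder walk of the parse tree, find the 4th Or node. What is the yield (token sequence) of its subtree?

true

[Or [Or [Or [Or [And [Not true]]] | [And [Not false]]] | [And [Not p]]] | [And [And [And [Not p]] & [Not p]] & [Not p]]]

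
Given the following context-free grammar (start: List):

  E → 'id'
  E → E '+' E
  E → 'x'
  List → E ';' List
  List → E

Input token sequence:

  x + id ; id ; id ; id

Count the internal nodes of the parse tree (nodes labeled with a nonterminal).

10

[List [E [E x] + [E id]] ; [List [E id] ; [List [E id] ; [List [E id]]]]]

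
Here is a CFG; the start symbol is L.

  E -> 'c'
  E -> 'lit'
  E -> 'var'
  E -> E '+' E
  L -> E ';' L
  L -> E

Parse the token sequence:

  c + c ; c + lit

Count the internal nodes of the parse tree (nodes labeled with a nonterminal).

8

[L [E [E c] + [E c]] ; [L [E [E c] + [E lit]]]]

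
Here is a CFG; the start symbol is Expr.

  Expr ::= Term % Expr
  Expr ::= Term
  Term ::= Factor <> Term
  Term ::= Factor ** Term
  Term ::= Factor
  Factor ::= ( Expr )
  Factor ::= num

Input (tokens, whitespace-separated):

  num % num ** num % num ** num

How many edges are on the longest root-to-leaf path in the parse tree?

[Expr [Term [Factor num]] % [Expr [Term [Factor num] ** [Term [Factor num]]] % [Expr [Term [Factor num] ** [Term [Factor num]]]]]]

6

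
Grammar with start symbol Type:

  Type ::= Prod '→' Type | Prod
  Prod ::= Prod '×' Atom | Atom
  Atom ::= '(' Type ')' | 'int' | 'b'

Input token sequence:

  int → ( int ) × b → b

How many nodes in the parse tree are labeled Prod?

5

[Type [Prod [Atom int]] → [Type [Prod [Prod [Atom ( [Type [Prod [Atom int]]] )]] × [Atom b]] → [Type [Prod [Atom b]]]]]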